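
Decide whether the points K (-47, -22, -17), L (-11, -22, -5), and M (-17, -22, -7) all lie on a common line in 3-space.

Yes

KL = (36, 0, 12), KM = (30, 0, 10).
Each component of KM is 5/6 times the corresponding component of KL, so KM = 5/6·KL and the points are collinear.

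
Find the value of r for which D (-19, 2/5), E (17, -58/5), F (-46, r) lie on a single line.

47/5

The three points are collinear iff det[DE; DF] = 0.
This determinant is linear in r: (36)r + (-1692/5) = 0, so r = 47/5.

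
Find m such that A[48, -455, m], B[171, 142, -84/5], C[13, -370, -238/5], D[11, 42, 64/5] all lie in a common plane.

-348/5

The points are coplanar iff AB · (AC × AD) = 0.
Expanding, this is linear in m: (66120)m + (4601952) = 0.
So m = -348/5.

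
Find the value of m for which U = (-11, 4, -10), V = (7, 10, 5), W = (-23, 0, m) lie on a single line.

Direction UV = (18, 6, 15). From the x-coordinate of W, the parameter along the line is τ = (-23 − (-11))/18 = -2/3.
Then m = (-10) + (-2/3)·(15) = -20.

-20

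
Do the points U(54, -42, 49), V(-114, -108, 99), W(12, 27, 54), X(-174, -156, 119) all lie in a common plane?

Yes

A normal to the plane through U, V, W is n = UV × UW = (-3780, -1260, -14364).
The plane has equation n·P = -855036. For X: n·X = -855036.
Equal, so X lies in the plane and all four are coplanar.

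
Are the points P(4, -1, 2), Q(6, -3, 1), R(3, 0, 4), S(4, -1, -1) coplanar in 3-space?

A normal to the plane through P, Q, R is n = PQ × PR = (-3, -3, 0).
The plane has equation n·X = -9. For S: n·S = -9.
Equal, so S lies in the plane and all four are coplanar.

Yes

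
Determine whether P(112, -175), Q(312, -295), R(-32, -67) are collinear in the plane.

PQ = (200, -120), PR = (-144, 108).
Twice the signed area of △PQR is (200)(108) − (-120)(-144) = 4320.
The area is nonzero, so the three points are not collinear.

No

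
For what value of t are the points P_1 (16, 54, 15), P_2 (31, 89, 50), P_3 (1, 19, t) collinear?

Direction P_1P_2 = (15, 35, 35). From the x-coordinate of P_3, the parameter along the line is τ = (1 − 16)/15 = -1.
Then t = 15 + (-1)·(35) = -20.

-20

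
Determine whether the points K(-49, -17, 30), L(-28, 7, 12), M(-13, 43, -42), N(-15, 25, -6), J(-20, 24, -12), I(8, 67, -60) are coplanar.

The plane through K, L, M has normal n = KL × KM = (-648, 864, 396) and equation n·P = 28944.
Checking the remaining points: n·N = 28944, n·J = 28944, n·I = 28944.
All equal 28944, so all 6 points lie in one plane.

Yes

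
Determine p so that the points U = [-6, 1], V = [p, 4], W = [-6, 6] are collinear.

-6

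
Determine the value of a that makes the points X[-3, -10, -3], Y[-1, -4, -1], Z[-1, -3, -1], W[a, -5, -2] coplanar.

-2

Normal to plane XYZ: n = (-2, 0, 2); plane equation n·P = 0.
Requiring n·W = 0: (-2)a + (-4) = 0.
So a = -2.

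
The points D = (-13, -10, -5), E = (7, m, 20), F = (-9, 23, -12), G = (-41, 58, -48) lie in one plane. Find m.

-40

Coplanarity ⇔ det[DE; DF; DG] = 0.
Expanding, this is linear in m: (368)m + (14720) = 0.
So m = -40.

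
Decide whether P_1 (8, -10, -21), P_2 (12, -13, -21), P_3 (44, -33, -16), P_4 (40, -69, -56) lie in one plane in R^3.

No

The four points are coplanar iff the 3×3 determinant with rows P_1P_2, P_1P_3, P_1P_4 is zero.
Rows: (4, -3, 0), (36, -23, 5), (32, -59, -35).
Expanding along the first row: (4)(1100) − (-3)(-1420) + (0)(-1388) = 140.
Nonzero ⇒ not coplanar.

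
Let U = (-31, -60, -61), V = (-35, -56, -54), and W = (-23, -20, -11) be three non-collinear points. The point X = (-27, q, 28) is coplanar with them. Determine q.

8

Coplanarity requires UV · (UW × UX) = 0.
UV = (-4, 4, 7), UW = (8, 40, 50); the triple product is linear in q with coefficient 256 and constant term -2048.
Setting it to zero: q = 8.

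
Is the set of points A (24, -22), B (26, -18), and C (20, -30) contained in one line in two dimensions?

Yes

AB = (2, 4), AC = (-4, -8).
Twice the signed area of △ABC is (2)(-8) − (4)(-4) = 0.
The triangle is degenerate (zero area), so the points are collinear.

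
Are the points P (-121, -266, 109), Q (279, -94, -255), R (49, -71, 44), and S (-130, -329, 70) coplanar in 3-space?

The four points are coplanar iff the 3×3 determinant with rows PQ, PR, PS is zero.
Rows: (400, 172, -364), (170, 195, -65), (-9, -63, -39).
Expanding along the first row: (400)(-11700) − (172)(-7215) + (-364)(-8955) = -179400.
Nonzero ⇒ not coplanar.

No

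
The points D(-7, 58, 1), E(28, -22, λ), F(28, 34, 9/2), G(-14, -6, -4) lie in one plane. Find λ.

1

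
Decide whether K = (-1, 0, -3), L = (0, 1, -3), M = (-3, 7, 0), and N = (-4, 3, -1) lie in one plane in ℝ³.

Yes

The four points are coplanar iff the 3×3 determinant with rows KL, KM, KN is zero.
Rows: (1, 1, 0), (-2, 7, 3), (-3, 3, 2).
Expanding along the first row: (1)(5) − (1)(5) + (0)(15) = 0.
Zero determinant ⇒ coplanar.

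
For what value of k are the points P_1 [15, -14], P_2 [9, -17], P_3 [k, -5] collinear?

Collinearity: (P_3 − P_1) must be parallel to (P_2 − P_1) = (-6, -3).
Cross-multiplying the components: (k − 15)·(-3) = (9)·(-6).
Solving gives k = 33.

33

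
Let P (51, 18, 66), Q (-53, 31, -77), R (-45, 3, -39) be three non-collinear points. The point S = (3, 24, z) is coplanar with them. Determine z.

The plane through P, Q, R has equation −3510x + 2808y + 2808z = 56862.
Substituting S: (2808)z + (56862) = 56862, so z = 0.

0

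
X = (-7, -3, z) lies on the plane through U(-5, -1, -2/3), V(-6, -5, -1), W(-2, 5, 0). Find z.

The plane through U, V, W has equation −(2/3)x − (1/3)y + 6z = -1/3.
Substituting X: (6)z + (17/3) = -1/3, so z = -1.

-1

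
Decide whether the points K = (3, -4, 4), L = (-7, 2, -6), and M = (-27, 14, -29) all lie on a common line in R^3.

KL = (-10, 6, -10), KM = (-30, 18, -33).
Comparing components 2 and 3: (6)(-33) − (-10)(18) = -18 ≠ 0, so KL and KM are not parallel and the points are not collinear.

No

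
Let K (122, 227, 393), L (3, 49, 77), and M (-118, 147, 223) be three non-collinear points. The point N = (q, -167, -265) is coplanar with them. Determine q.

135

The plane through K, L, M has equation 4980x + 55610y − 33200z = 183430.
Substituting N: (4980)q + (-488870) = 183430, so q = 135.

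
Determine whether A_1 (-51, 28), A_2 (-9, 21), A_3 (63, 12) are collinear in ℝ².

No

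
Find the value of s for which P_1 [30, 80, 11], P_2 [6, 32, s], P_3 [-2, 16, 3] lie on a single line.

5

Collinearity requires P_1P_2 × P_1P_3 = 0; each component is linear in s.
The x-component gives (64)s + (-320) = 0, so s = 5.
The remaining components then also vanish.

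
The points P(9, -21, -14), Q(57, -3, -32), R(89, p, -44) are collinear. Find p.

9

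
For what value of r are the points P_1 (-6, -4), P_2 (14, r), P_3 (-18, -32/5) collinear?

Collinearity: (P_2 − P_1) must be parallel to (P_3 − P_1) = (-12, -12/5).
Cross-multiplying the components: (r − (-4))·(-12) = (20)·(-12/5).
Solving gives r = 0.

0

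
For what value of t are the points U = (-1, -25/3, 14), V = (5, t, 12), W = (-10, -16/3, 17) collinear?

Direction UW = (-9, 3, 3). From the x-coordinate of V, the parameter along the line is τ = (5 − (-1))/(-9) = -2/3.
Then t = (-25/3) + (-2/3)·(3) = -31/3.

-31/3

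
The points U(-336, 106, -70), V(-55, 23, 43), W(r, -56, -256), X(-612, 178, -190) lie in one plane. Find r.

Normal to plane UVX: n = (1824, 2532, -2676); plane equation n·P = -157152.
Requiring n·W = -157152: (1824)r + (543264) = -157152.
So r = -384.

-384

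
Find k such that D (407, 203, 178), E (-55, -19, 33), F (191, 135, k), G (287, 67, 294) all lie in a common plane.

The points are coplanar iff DE · (DF × DG) = 0.
Expanding, this is linear in k: (-36192)k + (1447680) = 0.
So k = 40.

40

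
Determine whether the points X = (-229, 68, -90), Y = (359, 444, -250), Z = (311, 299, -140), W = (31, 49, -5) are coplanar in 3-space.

No

A normal to the plane through X, Y, Z is n = XY × XZ = (18160, -57000, -67212).
The plane has equation n·P = -1985560. For W: n·W = -1893980.
-1893980 ≠ -1985560, so W is off the plane.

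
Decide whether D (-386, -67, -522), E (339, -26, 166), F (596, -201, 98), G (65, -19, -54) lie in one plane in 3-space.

No

A normal to the plane through D, E, F is n = DE × DF = (117612, 226116, -137412).
The plane has equation n·P = 11181060. For G: n·G = 10768824.
10768824 ≠ 11181060, so G is off the plane.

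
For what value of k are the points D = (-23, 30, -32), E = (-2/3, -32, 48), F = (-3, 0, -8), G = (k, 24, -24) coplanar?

-21

Normal to plane DEF: n = (912, 1064, 570); plane equation n·P = -7296.
Requiring n·G = -7296: (912)k + (11856) = -7296.
So k = -21.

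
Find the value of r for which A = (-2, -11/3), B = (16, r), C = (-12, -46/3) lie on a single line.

The three points are collinear iff det[AB; AC] = 0.
This determinant is linear in r: (10)r + (-520/3) = 0, so r = 52/3.

52/3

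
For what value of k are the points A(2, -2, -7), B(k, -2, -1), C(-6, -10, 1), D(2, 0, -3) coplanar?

0

Coplanarity ⇔ det[AB; AC; AD] = 0.
Expanding, this is linear in k: (-48)k + (0) = 0.
So k = 0.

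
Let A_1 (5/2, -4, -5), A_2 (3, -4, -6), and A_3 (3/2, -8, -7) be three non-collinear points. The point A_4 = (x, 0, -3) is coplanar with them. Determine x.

7/2

The plane through A_1, A_2, A_3 has equation −4x + 2y − 2z = -8.
Substituting A_4: (-4)x + (6) = -8, so x = 7/2.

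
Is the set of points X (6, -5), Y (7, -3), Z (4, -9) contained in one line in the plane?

XY = (1, 2), XZ = (-2, -4).
Twice the signed area of △XYZ is (1)(-4) − (2)(-2) = 0.
The triangle is degenerate (zero area), so the points are collinear.

Yes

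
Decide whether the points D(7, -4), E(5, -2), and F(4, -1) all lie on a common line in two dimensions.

DE = (-2, 2), DF = (-3, 3).
det[DE; DF] = (-2)(3) − (2)(-3) = 0.
The determinant is zero, so the points are collinear.

Yes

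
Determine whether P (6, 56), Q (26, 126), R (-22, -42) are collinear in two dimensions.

PQ = (20, 70), PR = (-28, -98).
det[PQ; PR] = (20)(-98) − (70)(-28) = 0.
The determinant is zero, so the points are collinear.

Yes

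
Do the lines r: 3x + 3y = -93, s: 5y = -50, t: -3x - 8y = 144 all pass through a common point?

No

Intersecting r and s: solving the 2×2 system gives (x, y) = (-21, -10).
Substitute into t: (-3)(-21) + (-8)(-10) = 143.
But t requires 144 ≠ 143, so the three lines have no common point.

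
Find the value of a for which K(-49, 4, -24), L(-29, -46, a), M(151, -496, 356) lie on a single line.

14

Collinearity requires KL × KM = 0; each component is linear in a.
The x-component gives (500)a + (-7000) = 0, so a = 14.
The remaining components then also vanish.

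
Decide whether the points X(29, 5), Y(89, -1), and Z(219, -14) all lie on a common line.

XY = (60, -6), XZ = (190, -19).
Twice the signed area of △XYZ is (60)(-19) − (-6)(190) = 0.
The triangle is degenerate (zero area), so the points are collinear.

Yes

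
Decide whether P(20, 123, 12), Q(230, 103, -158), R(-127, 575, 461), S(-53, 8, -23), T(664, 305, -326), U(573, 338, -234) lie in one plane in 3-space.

The plane through P, Q, R has normal n = PQ × PR = (67860, -69300, 91980) and equation n·X = -6062940.
Checking the remaining points: n·S = -6266520, n·T = -6062940, n·U = -6062940.
Since n·S = -6266520 ≠ -6062940, S is off the plane and the points are not all coplanar.

No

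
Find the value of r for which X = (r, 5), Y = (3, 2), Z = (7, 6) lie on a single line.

Collinearity: (X − Y) must be parallel to (Z − Y) = (4, 4).
Cross-multiplying the components: (r − 3)·(4) = (3)·(4).
Solving gives r = 6.

6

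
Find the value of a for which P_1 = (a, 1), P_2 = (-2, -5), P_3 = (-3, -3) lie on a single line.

The three points are collinear iff det[P_1P_2; P_1P_3] = 0.
This determinant is linear in a: (-2)a + (-10) = 0, so a = -5.

-5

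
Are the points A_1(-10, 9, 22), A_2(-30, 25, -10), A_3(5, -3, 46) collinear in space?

A_1A_2 = (-20, 16, -32), A_1A_3 = (15, -12, 24).
Each component of A_1A_3 is -3/4 times the corresponding component of A_1A_2, so A_1A_3 = -3/4·A_1A_2 and the points are collinear.

Yes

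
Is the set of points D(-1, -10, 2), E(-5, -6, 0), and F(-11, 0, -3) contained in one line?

DE = (-4, 4, -2), DF = (-10, 10, -5).
Each component of DF is 5/2 times the corresponding component of DE, so DF = 5/2·DE and the points are collinear.

Yes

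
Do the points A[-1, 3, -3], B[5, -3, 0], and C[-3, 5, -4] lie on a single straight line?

Yes

AB = (6, -6, 3), AC = (-2, 2, -1).
Each component of AC is -1/3 times the corresponding component of AB, so AC = -1/3·AB and the points are collinear.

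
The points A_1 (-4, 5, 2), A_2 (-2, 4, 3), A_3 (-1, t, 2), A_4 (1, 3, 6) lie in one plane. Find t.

3

Normal to plane A_1A_2A_4: n = (-2, -3, 1); plane equation n·P = -5.
Requiring n·A_3 = -5: (-3)t + (4) = -5.
So t = 3.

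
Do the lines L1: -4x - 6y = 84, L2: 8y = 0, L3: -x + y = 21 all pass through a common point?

Intersecting L1 and L2: solving the 2×2 system gives (x, y) = (-21, 0).
Substitute into L3: (-1)(-21) + (1)(0) = 21.
This equals 21, so (-21, 0) lies on all three lines and they are concurrent.

Yes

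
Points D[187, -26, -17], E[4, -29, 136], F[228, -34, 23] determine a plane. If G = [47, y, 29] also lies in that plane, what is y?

-20

Coplanarity requires DE · (DF × DG) = 0.
DE = (-183, -3, 153), DF = (41, -8, 40); the triple product is linear in y with coefficient 13593 and constant term 271860.
Setting it to zero: y = -20.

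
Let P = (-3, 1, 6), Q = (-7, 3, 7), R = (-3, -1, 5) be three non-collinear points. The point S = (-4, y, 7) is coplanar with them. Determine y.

3

The plane through P, Q, R has equation −4y + 8z = 44.
Substituting S: (-4)y + (56) = 44, so y = 3.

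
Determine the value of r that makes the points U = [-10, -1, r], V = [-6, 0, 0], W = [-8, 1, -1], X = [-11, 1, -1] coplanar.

Coplanarity ⇔ det[UV; UW; UX] = 0.
Expanding, this is linear in r: (-3)r + (3) = 0.
So r = 1.

1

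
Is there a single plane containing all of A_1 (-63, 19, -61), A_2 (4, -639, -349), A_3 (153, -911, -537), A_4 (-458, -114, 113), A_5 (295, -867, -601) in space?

The plane through A_1, A_2, A_3 has normal n = A_1A_2 × A_1A_3 = (45368, -30316, 79818) and equation n·P = -8303086.
Checking the remaining points: n·A_4 = -8303086, n·A_5 = -8303086.
All equal -8303086, so all 5 points lie in one plane.

Yes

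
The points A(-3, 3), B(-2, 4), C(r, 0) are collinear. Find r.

-6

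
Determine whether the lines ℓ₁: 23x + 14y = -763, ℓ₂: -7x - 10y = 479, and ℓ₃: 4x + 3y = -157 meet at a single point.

The three lines meet at one point iff the augmented coefficient matrix [aᵢ bᵢ cᵢ] has rank < 3, i.e. its determinant vanishes.
Here the determinant is 0.
It vanishes, so the lines are concurrent at (-7, -43).

Yes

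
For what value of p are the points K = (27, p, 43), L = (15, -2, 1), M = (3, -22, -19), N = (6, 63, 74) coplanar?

38

The points are coplanar iff KL · (KM × KN) = 0.
Expanding, this is linear in p: (-1056)p + (40128) = 0.
So p = 38.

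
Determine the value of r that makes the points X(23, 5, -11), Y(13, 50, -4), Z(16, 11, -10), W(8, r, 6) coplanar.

115

Normal to plane XYZ: n = (3, -39, 255); plane equation n·P = -2931.
Requiring n·W = -2931: (-39)r + (1554) = -2931.
So r = 115.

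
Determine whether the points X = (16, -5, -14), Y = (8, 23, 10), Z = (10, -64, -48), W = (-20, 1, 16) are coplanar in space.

The four points are coplanar iff the 3×3 determinant with rows XY, XZ, XW is zero.
Rows: (-8, 28, 24), (-6, -59, -34), (-36, 6, 30).
Expanding along the first row: (-8)(-1566) − (28)(-1404) + (24)(-2160) = 0.
Zero determinant ⇒ coplanar.

Yes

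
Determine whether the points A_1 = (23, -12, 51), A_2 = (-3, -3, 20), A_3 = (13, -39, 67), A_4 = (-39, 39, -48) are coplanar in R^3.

No

With A_1 as base: A_1A_2 = (-26, 9, -31), A_1A_3 = (-10, -27, 16), A_1A_4 = (-62, 51, -99).
A_1A_3 × A_1A_4 = (1857, -1982, -2184).
A_1A_2 · (A_1A_3 × A_1A_4) = 1584.
Since 1584 ≠ 0, the four points are not coplanar.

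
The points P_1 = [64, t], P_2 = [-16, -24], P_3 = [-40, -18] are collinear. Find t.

-44

Collinearity: (P_1 − P_2) must be parallel to (P_3 − P_2) = (-24, 6).
Cross-multiplying the components: (t − (-24))·(-24) = (80)·(6).
Solving gives t = -44.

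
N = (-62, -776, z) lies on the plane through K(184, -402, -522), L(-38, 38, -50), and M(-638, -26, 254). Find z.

A normal to the plane is n = KL × KM = (163968, -215712, 278208).
N lies in the plane iff n · KN = 0.
This gives (278208)z + (185564736) = 0, so z = -667.

-667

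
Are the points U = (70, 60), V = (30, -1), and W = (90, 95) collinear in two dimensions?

UV = (-40, -61), UW = (20, 35).
If collinear, UW would be a scalar multiple of UV. But (-40)·(35) ≠ (-61)·(20) (difference -180), so they are not parallel; the points are not collinear.

No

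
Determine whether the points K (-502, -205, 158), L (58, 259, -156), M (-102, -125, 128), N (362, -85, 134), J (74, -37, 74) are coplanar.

Yes

The plane through K, L, M has normal n = KL × KM = (11200, -108800, -140800) and equation n·P = -5564800.
Checking the remaining points: n·N = -5564800, n·J = -5564800.
All equal -5564800, so all 5 points lie in one plane.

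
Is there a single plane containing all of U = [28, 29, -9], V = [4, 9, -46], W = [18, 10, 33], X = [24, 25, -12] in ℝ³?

No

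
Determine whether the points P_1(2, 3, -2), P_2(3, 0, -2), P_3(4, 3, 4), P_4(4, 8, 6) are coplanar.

No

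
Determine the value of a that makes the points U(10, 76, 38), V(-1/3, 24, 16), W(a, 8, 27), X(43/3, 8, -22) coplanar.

-41/3

Normal to plane UVX: n = (1624, -2146/3, 928); plane equation n·P = -8584/3.
Requiring n·W = -8584/3: (1624)a + (58000/3) = -8584/3.
So a = -41/3.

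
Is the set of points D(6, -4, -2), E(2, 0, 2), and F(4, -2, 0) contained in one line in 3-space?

Yes

DE = (-4, 4, 4), DF = (-2, 2, 2).
DE × DF = (0, 0, 0).
The cross product vanishes, so the three points are collinear.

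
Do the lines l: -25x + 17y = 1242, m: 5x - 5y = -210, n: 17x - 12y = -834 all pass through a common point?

Yes

Lines aᵢx + bᵢy = cᵢ with pairwise distinct directions are concurrent exactly when det[aᵢ bᵢ cᵢ] = 0.
Here the determinant is 0.
It vanishes, so the lines are concurrent at (-66, -24).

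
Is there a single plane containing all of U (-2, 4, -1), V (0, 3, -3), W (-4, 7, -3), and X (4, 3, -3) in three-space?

The four points are coplanar iff the 3×3 determinant with rows UV, UW, UX is zero.
Rows: (2, -1, -2), (-2, 3, -2), (6, -1, -2).
Expanding along the first row: (2)(-8) − (-1)(16) + (-2)(-16) = 32.
Nonzero ⇒ not coplanar.

No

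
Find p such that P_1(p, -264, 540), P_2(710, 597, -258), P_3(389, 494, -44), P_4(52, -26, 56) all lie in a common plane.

The points are coplanar iff P_1P_2 · (P_1P_3 × P_1P_4) = 0.
Expanding, this is linear in p: (-100980)p + (-68262480) = 0.
So p = -676.

-676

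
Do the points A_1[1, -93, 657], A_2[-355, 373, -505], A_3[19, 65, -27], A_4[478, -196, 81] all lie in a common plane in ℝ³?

With A_1 as base: A_1A_2 = (-356, 466, -1162), A_1A_3 = (18, 158, -684), A_1A_4 = (477, -103, -576).
A_1A_3 × A_1A_4 = (-161460, -315900, -77220).
A_1A_2 · (A_1A_3 × A_1A_4) = 0.
The scalar triple product vanishes, so the four points are coplanar.

Yes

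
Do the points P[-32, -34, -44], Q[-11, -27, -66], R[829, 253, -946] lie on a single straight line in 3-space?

Yes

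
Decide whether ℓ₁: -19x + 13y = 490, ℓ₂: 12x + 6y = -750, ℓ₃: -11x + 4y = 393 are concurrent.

The three lines meet at one point iff the augmented coefficient matrix [aᵢ bᵢ cᵢ] has rank < 3, i.e. its determinant vanishes.
Here the determinant is 0.
It vanishes, so the lines are concurrent at (-47, -31).

Yes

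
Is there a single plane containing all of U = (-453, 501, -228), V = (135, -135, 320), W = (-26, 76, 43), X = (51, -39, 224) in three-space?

With U as base: UV = (588, -636, 548), UW = (427, -425, 271), UX = (504, -540, 452).
UW × UX = (-45760, -56420, -16380).
UV · (UW × UX) = 0.
The scalar triple product vanishes, so the four points are coplanar.

Yes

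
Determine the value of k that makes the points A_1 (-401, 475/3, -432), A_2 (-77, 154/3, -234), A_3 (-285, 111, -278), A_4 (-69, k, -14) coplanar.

76/3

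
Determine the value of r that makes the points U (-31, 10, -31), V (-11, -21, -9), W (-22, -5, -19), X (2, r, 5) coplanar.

Normal to plane UVW: n = (-42, -42, -21); plane equation n·P = 1533.
Requiring n·X = 1533: (-42)r + (-189) = 1533.
So r = -41.

-41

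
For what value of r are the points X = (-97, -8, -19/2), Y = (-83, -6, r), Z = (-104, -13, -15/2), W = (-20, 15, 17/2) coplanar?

Normal to plane XZW: n = (-136, 280, 224); plane equation n·P = 8824.
Requiring n·Y = 8824: (224)r + (9608) = 8824.
So r = -7/2.

-7/2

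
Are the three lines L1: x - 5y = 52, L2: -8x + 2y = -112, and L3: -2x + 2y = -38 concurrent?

Intersecting L1 and L2: solving the 2×2 system gives (x, y) = (12, -8).
Substitute into L3: (-2)(12) + (2)(-8) = -40.
But L3 requires -38 ≠ -40, so the three lines have no common point.

No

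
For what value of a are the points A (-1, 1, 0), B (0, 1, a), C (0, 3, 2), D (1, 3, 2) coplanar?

Normal to plane ACD: n = (0, 2, -2); plane equation n·P = 2.
Requiring n·B = 2: (-2)a + (2) = 2.
So a = 0.

0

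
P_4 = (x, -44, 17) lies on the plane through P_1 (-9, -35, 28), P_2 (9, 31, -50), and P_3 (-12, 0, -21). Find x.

-47

The plane through P_1, P_2, P_3 has equation −504x + 1116y + 828z = -11340.
Substituting P_4: (-504)x + (-35028) = -11340, so x = -47.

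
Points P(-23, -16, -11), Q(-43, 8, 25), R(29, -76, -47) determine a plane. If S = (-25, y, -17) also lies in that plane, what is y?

The plane through P, Q, R has equation 1296x + 1152y − 48z = -47712.
Substituting S: (1152)y + (-31584) = -47712, so y = -14.

-14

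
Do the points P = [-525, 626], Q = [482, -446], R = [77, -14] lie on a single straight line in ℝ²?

No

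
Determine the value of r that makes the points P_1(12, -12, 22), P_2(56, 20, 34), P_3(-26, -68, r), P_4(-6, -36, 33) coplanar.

53

Normal to plane P_1P_2P_4: n = (640, -700, -480); plane equation n·P = 5520.
Requiring n·P_3 = 5520: (-480)r + (30960) = 5520.
So r = 53.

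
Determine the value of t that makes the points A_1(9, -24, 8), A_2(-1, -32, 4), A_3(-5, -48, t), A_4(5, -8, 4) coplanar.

4

Normal to plane A_1A_2A_4: n = (96, -24, -192); plane equation n·P = -96.
Requiring n·A_3 = -96: (-192)t + (672) = -96.
So t = 4.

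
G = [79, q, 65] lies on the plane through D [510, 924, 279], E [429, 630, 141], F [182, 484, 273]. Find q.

The plane through D, E, F has equation −58956x + 44778y − 60792z = -5653656.
Substituting G: (44778)q + (-8609004) = -5653656, so q = 66.

66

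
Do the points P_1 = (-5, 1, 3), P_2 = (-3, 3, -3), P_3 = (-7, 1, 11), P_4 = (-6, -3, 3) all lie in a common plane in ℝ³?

Yes

With P_1 as base: P_1P_2 = (2, 2, -6), P_1P_3 = (-2, 0, 8), P_1P_4 = (-1, -4, 0).
P_1P_3 × P_1P_4 = (32, -8, 8).
P_1P_2 · (P_1P_3 × P_1P_4) = 0.
The scalar triple product vanishes, so the four points are coplanar.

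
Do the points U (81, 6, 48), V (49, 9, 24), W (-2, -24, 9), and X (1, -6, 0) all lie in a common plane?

Yes

The four points are coplanar iff the 3×3 determinant with rows UV, UW, UX is zero.
Rows: (-32, 3, -24), (-83, -30, -39), (-80, -12, -48).
Expanding along the first row: (-32)(972) − (3)(864) + (-24)(-1404) = 0.
Zero determinant ⇒ coplanar.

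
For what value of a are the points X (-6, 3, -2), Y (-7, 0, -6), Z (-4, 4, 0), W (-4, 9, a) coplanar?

The points are coplanar iff XY · (XZ × XW) = 0.
Expanding, this is linear in a: (5)a + (-30) = 0.
So a = 6.

6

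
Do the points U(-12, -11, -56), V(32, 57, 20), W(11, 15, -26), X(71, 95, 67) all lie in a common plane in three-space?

No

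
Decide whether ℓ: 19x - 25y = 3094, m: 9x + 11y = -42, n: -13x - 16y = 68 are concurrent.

Intersecting ℓ and m: solving the 2×2 system gives (x, y) = (76, -66).
Substitute into n: (-13)(76) + (-16)(-66) = 68.
This equals 68, so (76, -66) lies on all three lines and they are concurrent.

Yes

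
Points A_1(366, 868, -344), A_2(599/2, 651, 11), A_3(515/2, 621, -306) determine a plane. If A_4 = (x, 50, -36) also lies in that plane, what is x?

23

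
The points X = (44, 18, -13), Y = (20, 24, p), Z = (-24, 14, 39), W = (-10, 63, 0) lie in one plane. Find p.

1

Normal to plane XZW: n = (-2392, -1924, -3276); plane equation n·P = -97292.
Requiring n·Y = -97292: (-3276)p + (-94016) = -97292.
So p = 1.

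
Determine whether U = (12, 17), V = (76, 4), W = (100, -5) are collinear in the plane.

No

UV = (64, -13), UW = (88, -22).
If collinear, UW would be a scalar multiple of UV. But (64)·(-22) ≠ (-13)·(88) (difference -264), so they are not parallel; the points are not collinear.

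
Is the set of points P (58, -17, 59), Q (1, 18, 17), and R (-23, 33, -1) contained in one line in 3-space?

No

PQ = (-57, 35, -42), PR = (-81, 50, -60).
PQ × PR = (0, -18, -15).
The cross product is nonzero, so the points do not lie on one line.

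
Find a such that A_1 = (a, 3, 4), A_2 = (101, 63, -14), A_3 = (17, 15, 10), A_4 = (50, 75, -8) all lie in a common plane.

68

The points are coplanar iff A_1A_2 · (A_1A_3 × A_1A_4) = 0.
Expanding, this is linear in a: (576)a + (-39168) = 0.
So a = 68.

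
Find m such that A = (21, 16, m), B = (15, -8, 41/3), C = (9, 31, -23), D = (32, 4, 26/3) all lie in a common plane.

-17/3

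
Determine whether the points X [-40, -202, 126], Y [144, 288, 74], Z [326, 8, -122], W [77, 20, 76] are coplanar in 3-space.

The four points are coplanar iff the 3×3 determinant with rows XY, XZ, XW is zero.
Rows: (184, 490, -52), (366, 210, -248), (117, 222, -50).
Expanding along the first row: (184)(44556) − (490)(10716) + (-52)(56682) = 0.
Zero determinant ⇒ coplanar.

Yes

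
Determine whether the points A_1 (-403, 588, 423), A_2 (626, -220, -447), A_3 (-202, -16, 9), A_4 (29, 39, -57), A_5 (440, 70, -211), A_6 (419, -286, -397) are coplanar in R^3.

The plane through A_1, A_2, A_3 has normal n = A_1A_2 × A_1A_3 = (-190968, 251136, -459108) and equation n·P = 30425388.
Checking the remaining points: n·A_4 = 30425388, n·A_5 = 30425388, n·A_6 = 30425388.
All equal 30425388, so all 6 points lie in one plane.

Yes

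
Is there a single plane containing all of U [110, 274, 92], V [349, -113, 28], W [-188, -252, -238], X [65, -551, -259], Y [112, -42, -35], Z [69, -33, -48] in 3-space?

The plane through U, V, W has normal n = UV × UW = (94046, 97942, -241040) and equation n·P = 15005488.
Checking the remaining points: n·X = 14576308, n·Y = 14855988, n·Z = 14827008.
Since n·X = 14576308 ≠ 15005488, X is off the plane and the points are not all coplanar.

No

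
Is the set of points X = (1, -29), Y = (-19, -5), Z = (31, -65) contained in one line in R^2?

Yes

XY = (-20, 24), XZ = (30, -36).
det[XY; XZ] = (-20)(-36) − (24)(30) = 0.
The determinant is zero, so the points are collinear.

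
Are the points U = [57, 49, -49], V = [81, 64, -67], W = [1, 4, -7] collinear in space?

UV = (24, 15, -18), UW = (-56, -45, 42).
Comparing components 2 and 3: (15)(42) − (-18)(-45) = -180 ≠ 0, so UV and UW are not parallel and the points are not collinear.

No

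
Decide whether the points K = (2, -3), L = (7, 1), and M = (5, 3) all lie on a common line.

KL = (5, 4), KM = (3, 6).
If collinear, KM would be a scalar multiple of KL. But (5)·(6) ≠ (4)·(3) (difference 18), so they are not parallel; the points are not collinear.

No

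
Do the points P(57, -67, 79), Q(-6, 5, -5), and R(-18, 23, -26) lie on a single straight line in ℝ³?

PQ = (-63, 72, -84), PR = (-75, 90, -105).
PQ × PR = (0, -315, -270).
The cross product is nonzero, so the points do not lie on one line.

No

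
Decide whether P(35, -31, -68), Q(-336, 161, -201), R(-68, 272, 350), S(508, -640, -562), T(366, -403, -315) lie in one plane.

The plane through P, Q, R has normal n = PQ × PR = (120555, 168777, -92637) and equation n·X = 5286654.
Checking the remaining points: n·S = 5286654, n·T = 5286654.
All equal 5286654, so all 5 points lie in one plane.

Yes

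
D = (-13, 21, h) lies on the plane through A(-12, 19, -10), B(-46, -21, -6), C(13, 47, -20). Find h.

6

A normal to the plane is n = AB × AC = (288, -240, 48).
D lies in the plane iff n · AD = 0.
This gives (48)h + (-288) = 0, so h = 6.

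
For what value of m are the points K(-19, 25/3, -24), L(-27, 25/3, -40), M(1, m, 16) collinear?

25/3

Collinearity requires KL × KM = 0; each component is linear in m.
The x-component gives (16)m + (-400/3) = 0, so m = 25/3.
The remaining components then also vanish.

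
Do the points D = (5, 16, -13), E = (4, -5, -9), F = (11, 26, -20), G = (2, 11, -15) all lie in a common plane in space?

The four points are coplanar iff the 3×3 determinant with rows DE, DF, DG is zero.
Rows: (-1, -21, 4), (6, 10, -7), (-3, -5, -2).
Expanding along the first row: (-1)(-55) − (-21)(-33) + (4)(0) = -638.
Nonzero ⇒ not coplanar.

No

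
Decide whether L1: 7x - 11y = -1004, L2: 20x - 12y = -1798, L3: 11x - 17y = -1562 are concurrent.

The three lines meet at one point iff the augmented coefficient matrix [aᵢ bᵢ cᵢ] has rank < 3, i.e. its determinant vanishes.
Here the determinant is -4.
Nonzero, so no common point exists.

No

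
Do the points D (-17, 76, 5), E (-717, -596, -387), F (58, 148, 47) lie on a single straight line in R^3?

DE = (-700, -672, -392), DF = (75, 72, 42).
DE × DF = (0, 0, 0).
The cross product vanishes, so the three points are collinear.

Yes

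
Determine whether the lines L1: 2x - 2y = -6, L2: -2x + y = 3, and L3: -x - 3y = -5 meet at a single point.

Intersecting L1 and L2: solving the 2×2 system gives (x, y) = (0, 3).
Substitute into L3: (-1)(0) + (-3)(3) = -9.
But L3 requires -5 ≠ -9, so the three lines have no common point.

No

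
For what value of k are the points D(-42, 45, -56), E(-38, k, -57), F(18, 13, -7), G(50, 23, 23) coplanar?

13

Normal to plane DFG: n = (-1450, -232, 1624); plane equation n·P = -40484.
Requiring n·E = -40484: (-232)k + (-37468) = -40484.
So k = 13.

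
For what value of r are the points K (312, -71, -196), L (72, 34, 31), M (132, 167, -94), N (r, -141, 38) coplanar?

132

Coplanarity ⇔ det[KL; KM; KN] = 0.
Expanding, this is linear in r: (-43316)r + (5717712) = 0.
So r = 132.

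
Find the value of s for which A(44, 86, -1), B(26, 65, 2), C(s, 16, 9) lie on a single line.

Direction AB = (-18, -21, 3). From the y-coordinate of C, the parameter along the line is τ = (16 − 86)/(-21) = 10/3.
Then s = 44 + 10/3·(-18) = -16.

-16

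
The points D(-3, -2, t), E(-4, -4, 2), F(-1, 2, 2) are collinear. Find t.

Collinearity requires DE × DF = 0; each component is linear in t.
The x-component gives (6)t + (-12) = 0, so t = 2.
The remaining components then also vanish.

2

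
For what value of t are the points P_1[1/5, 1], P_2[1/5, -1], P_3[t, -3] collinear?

Collinearity: (P_3 − P_1) must be parallel to (P_2 − P_1) = (0, -2).
Cross-multiplying the components: (t − 1/5)·(-2) = (-4)·(0).
Solving gives t = 1/5.

1/5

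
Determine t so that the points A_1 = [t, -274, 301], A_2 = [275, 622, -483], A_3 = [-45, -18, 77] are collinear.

Collinearity requires A_1A_2 × A_1A_3 = 0; each component is linear in t.
The y-component gives (560)t + (96880) = 0, so t = -173.
The remaining components then also vanish.

-173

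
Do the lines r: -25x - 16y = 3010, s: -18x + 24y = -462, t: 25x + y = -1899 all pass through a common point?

No

Intersecting r and s: solving the 2×2 system gives (x, y) = (-2702/37, -10955/148).
Substitute into t: (25)(-2702/37) + (1)(-10955/148) = -281155/148.
But t requires -1899 ≠ -281155/148, so the three lines have no common point.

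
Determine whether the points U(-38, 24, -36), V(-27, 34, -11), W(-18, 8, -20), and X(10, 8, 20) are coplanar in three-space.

With U as base: UV = (11, 10, 25), UW = (20, -16, 16), UX = (48, -16, 56).
UW × UX = (-640, -352, 448).
UV · (UW × UX) = 640.
Since 640 ≠ 0, the four points are not coplanar.

No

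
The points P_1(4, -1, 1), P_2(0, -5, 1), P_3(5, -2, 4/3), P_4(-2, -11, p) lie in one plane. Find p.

5/3

Coplanarity ⇔ det[P_1P_2; P_1P_3; P_1P_4] = 0.
Expanding, this is linear in p: (8)p + (-40/3) = 0.
So p = 5/3.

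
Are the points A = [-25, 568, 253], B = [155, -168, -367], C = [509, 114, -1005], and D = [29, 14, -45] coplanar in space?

A normal to the plane through A, B, C is n = AB × AC = (644408, -104640, 311304).
The plane has equation n·P = 3214192. For D: n·D = 3214192.
Equal, so D lies in the plane and all four are coplanar.

Yes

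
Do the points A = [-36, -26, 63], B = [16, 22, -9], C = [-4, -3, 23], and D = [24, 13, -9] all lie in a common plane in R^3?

The four points are coplanar iff the 3×3 determinant with rows AB, AC, AD is zero.
Rows: (52, 48, -72), (32, 23, -40), (60, 39, -72).
Expanding along the first row: (52)(-96) − (48)(96) + (-72)(-132) = -96.
Nonzero ⇒ not coplanar.

No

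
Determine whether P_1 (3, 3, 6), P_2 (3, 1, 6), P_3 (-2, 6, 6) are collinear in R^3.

P_1P_2 = (0, -2, 0), P_1P_3 = (-5, 3, 0).
P_1P_2 × P_1P_3 = (0, 0, -10).
The cross product is nonzero, so the points do not lie on one line.

No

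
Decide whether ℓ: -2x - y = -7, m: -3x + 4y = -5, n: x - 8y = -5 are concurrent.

Yes

Intersecting ℓ and m: solving the 2×2 system gives (x, y) = (3, 1).
Substitute into n: (1)(3) + (-8)(1) = -5.
This equals -5, so (3, 1) lies on all three lines and they are concurrent.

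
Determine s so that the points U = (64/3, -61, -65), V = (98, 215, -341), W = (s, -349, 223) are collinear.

-176/3

Direction UV = (230/3, 276, -276). From the y-coordinate of W, the parameter along the line is τ = (-349 − (-61))/276 = -24/23.
Then s = 64/3 + (-24/23)·(230/3) = -176/3.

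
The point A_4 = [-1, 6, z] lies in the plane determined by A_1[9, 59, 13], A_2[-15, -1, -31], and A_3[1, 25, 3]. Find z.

The plane through A_1, A_2, A_3 has equation −896x + 112y + 336z = 2912.
Substituting A_4: (336)z + (1568) = 2912, so z = 4.

4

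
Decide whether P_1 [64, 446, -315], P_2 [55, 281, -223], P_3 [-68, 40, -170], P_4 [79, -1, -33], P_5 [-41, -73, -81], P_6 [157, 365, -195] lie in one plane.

The plane through P_1, P_2, P_3 has normal n = P_1P_2 × P_1P_3 = (13427, -10839, -18126) and equation n·P = 1734824.
Checking the remaining points: n·P_4 = 1669730, n·P_5 = 1708946, n·P_6 = 1686374.
Since n·P_4 = 1669730 ≠ 1734824, P_4 is off the plane and the points are not all coplanar.

No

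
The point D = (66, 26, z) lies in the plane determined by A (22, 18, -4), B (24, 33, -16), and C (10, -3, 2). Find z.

40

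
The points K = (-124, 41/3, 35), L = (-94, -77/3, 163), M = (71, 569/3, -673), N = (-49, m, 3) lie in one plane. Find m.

Normal to plane KLM: n = (5320, 46200, 12950); plane equation n·P = 424970.
Requiring n·N = 424970: (46200)m + (-221830) = 424970.
So m = 14.

14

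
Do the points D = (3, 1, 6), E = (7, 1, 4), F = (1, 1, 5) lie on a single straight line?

No

DE = (4, 0, -2), DF = (-2, 0, -1).
Comparing components 3 and 1: (-2)(-2) − (4)(-1) = 8 ≠ 0, so DE and DF are not parallel and the points are not collinear.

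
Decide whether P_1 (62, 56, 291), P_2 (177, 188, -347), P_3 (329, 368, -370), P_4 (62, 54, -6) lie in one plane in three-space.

No

The four points are coplanar iff the 3×3 determinant with rows P_1P_2, P_1P_3, P_1P_4 is zero.
Rows: (115, 132, -638), (267, 312, -661), (0, -2, -297).
Expanding along the first row: (115)(-93986) − (132)(-79299) + (-638)(-534) = -230.
Nonzero ⇒ not coplanar.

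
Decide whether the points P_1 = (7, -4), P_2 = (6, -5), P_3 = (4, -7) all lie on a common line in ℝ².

P_1P_2 = (-1, -1), P_1P_3 = (-3, -3).
Checking proportionality: P_1P_3 = 3·P_1P_2, so the vectors are parallel and the points are collinear.

Yes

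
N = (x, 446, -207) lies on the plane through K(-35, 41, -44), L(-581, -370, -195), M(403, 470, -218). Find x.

A normal to the plane is n = KL × KM = (136293, -161142, -54216).
N lies in the plane iff n · KN = 0.
This gives (136293)x + (-51655047) = 0, so x = 379.

379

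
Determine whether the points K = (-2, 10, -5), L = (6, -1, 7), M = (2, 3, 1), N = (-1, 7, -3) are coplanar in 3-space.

With K as base: KL = (8, -11, 12), KM = (4, -7, 6), KN = (1, -3, 2).
KM × KN = (4, -2, -5).
KL · (KM × KN) = -6.
Since -6 ≠ 0, the four points are not coplanar.

No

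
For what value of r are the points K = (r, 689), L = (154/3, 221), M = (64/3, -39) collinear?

The three points are collinear iff det[KL; KM] = 0.
This determinant is linear in r: (260)r + (-82160/3) = 0, so r = 316/3.

316/3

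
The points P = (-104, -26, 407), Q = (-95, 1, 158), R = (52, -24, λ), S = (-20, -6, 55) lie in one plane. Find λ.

Normal to plane PQS: n = (-4524, -17748, -2088); plane equation n·X = 82128.
Requiring n·R = 82128: (-2088)λ + (190704) = 82128.
So λ = 52.

52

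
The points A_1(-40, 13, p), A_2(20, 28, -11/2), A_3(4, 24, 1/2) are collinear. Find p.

Collinearity requires A_1A_2 × A_1A_3 = 0; each component is linear in p.
The x-component gives (-4)p + (68) = 0, so p = 17.
The remaining components then also vanish.

17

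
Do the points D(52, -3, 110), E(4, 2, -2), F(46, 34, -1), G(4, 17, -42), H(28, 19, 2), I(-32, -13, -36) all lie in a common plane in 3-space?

Yes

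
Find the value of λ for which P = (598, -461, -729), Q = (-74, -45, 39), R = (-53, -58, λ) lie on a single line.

15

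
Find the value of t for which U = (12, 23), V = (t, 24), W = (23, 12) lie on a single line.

The three points are collinear iff det[UV; UW] = 0.
This determinant is linear in t: (-11)t + (121) = 0, so t = 11.

11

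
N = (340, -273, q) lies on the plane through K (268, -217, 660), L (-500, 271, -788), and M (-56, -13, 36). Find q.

Coplanarity requires KL · (KM × KN) = 0.
KL = (-768, 488, -1448), KM = (-324, 204, -624); the triple product is linear in q with coefficient 1440 and constant term -1042560.
Setting it to zero: q = 724.

724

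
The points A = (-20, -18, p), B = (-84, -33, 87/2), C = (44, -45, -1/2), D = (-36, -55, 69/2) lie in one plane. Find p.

25/2

Coplanarity ⇔ det[AB; AC; AD] = 0.
Expanding, this is linear in p: (2240)p + (-28000) = 0.
So p = 25/2.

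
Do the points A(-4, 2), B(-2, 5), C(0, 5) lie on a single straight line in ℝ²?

No

AB = (2, 3), AC = (4, 3).
Twice the signed area of △ABC is (2)(3) − (3)(4) = -6.
The area is nonzero, so the three points are not collinear.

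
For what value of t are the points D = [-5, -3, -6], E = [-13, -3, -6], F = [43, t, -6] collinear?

Direction DE = (-8, 0, 0). From the x-coordinate of F, the parameter along the line is τ = (43 − (-5))/(-8) = -6.
Then t = (-3) + (-6)·(0) = -3.

-3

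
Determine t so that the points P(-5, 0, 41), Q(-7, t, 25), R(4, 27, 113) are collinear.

-6

Collinearity requires PQ × PR = 0; each component is linear in t.
The x-component gives (72)t + (432) = 0, so t = -6.
The remaining components then also vanish.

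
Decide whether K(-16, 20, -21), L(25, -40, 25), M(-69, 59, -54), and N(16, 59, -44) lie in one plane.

With K as base: KL = (41, -60, 46), KM = (-53, 39, -33), KN = (32, 39, -23).
KM × KN = (390, -2275, -3315).
KL · (KM × KN) = 0.
The scalar triple product vanishes, so the four points are coplanar.

Yes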